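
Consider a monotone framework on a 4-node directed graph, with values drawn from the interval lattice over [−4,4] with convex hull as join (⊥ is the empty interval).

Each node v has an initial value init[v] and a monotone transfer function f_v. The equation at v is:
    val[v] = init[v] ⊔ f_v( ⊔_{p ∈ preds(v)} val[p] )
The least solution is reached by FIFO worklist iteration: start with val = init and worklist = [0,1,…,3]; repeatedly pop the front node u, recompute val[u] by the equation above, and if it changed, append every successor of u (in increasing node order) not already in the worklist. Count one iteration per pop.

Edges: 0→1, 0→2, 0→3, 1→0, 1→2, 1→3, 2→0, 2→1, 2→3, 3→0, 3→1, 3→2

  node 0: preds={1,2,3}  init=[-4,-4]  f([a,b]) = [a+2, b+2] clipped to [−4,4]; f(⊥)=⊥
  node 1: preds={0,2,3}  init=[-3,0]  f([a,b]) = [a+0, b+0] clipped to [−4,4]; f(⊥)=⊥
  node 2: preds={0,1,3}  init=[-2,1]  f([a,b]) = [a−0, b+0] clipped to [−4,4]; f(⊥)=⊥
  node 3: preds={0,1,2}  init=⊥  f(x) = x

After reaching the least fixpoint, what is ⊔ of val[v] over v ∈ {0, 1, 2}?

[-4,4]

Iteration log — 11 steps:
  step 1. node 0  ⊔preds=[-3,1]  new=[-4,3]  old=[-4,-4]  +wl: 
  step 2. node 1  ⊔preds=[-4,3]  new=[-4,3]  old=[-3,0]  +wl: 0
  step 3. node 2  ⊔preds=[-4,3]  new=[-4,3]  old=[-2,1]  +wl: 1
  step 4. node 3  ⊔preds=[-4,3]  new=[-4,3]  old=⊥  +wl: 2
  step 5. node 0  ⊔preds=[-4,3]  new=[-4,4]  old=[-4,3]  +wl: 3
  step 6. node 1  ⊔preds=[-4,4]  new=[-4,4]  old=[-4,3]  +wl: 0
  step 7. node 2  ⊔preds=[-4,4]  new=[-4,4]  old=[-4,3]  +wl: 1
  step 8. node 3  ⊔preds=[-4,4]  new=[-4,4]  old=[-4,3]  +wl: 2
  step 9. node 0  ⊔preds=[-4,4]  new=[-4,4]  stable
  step 10. node 1  ⊔preds=[-4,4]  new=[-4,4]  stable
  step 11. node 2  ⊔preds=[-4,4]  new=[-4,4]  stable

Least fixpoint reached:
  node 0: [-4,4]
  node 1: [-4,4]
  node 2: [-4,4]
  node 3: [-4,4]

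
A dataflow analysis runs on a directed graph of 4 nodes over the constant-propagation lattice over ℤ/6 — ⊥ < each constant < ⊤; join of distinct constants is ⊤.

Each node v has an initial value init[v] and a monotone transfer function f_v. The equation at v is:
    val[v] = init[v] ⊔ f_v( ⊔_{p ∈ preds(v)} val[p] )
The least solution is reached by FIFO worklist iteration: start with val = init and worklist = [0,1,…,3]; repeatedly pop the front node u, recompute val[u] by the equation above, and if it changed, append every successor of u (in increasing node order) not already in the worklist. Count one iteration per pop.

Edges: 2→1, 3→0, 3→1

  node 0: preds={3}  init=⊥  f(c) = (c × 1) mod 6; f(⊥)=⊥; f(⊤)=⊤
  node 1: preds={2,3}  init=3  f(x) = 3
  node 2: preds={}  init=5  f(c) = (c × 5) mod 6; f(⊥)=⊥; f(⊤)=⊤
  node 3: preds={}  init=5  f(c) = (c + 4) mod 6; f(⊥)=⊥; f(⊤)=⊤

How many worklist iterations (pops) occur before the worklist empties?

Iteration log — 4 steps:
  step 1. node 0  ⊔preds=5  new=5  old=⊥  +wl: 
  step 2. node 1  ⊔preds=5  new=3  stable
  step 3. node 2  ⊔preds=⊥  new=5  stable
  step 4. node 3  ⊔preds=⊥  new=5  stable

Least fixpoint reached:
  node 0: 5
  node 1: 3
  node 2: 5
  node 3: 5

4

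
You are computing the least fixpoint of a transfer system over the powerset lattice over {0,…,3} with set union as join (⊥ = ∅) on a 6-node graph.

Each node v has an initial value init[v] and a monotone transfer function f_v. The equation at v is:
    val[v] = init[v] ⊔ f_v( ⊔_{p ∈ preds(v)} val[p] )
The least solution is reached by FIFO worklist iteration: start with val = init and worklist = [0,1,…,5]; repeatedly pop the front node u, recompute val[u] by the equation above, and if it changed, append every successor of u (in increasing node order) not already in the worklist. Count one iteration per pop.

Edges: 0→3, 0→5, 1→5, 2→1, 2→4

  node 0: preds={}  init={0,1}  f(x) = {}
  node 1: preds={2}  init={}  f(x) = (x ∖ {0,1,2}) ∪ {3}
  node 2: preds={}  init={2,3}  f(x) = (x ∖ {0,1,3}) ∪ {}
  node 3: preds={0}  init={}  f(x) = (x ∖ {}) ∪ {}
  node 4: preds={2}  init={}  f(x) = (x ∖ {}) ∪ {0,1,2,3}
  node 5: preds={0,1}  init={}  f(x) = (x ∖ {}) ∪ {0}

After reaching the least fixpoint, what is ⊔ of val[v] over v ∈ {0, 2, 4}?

{0,1,2,3}

Iteration log — 6 steps:
  step 1. node 0  ⊔preds={}  new={0,1}  stable
  step 2. node 1  ⊔preds={2,3}  new={3}  old={}  +wl: 
  step 3. node 2  ⊔preds={}  new={2,3}  stable
  step 4. node 3  ⊔preds={0,1}  new={0,1}  old={}  +wl: 
  step 5. node 4  ⊔preds={2,3}  new={0,1,2,3}  old={}  +wl: 
  step 6. node 5  ⊔preds={0,1,3}  new={0,1,3}  old={}  +wl: 

Least fixpoint reached:
  node 0: {0,1}
  node 1: {3}
  node 2: {2,3}
  node 3: {0,1}
  node 4: {0,1,2,3}
  node 5: {0,1,3}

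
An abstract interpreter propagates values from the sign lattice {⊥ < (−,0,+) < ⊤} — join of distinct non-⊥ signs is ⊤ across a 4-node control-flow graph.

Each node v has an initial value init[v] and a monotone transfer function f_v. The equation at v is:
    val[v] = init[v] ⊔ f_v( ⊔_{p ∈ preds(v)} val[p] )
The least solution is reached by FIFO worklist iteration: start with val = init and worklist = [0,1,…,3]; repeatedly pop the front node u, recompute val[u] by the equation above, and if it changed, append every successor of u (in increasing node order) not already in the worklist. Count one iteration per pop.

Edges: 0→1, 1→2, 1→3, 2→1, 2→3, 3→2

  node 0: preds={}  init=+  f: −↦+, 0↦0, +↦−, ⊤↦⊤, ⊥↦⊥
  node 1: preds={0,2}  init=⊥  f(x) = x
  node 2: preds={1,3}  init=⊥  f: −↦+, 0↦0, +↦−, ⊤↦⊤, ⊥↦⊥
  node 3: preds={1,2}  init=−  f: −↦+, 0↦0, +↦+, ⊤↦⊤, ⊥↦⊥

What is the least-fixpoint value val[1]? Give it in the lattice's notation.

⊤

Iteration log — 7 steps:
  step 1. node 0  ⊔preds=⊥  new=+  stable
  step 2. node 1  ⊔preds=+  new=+  old=⊥  +wl: 
  step 3. node 2  ⊔preds=⊤  new=⊤  old=⊥  +wl: 1
  step 4. node 3  ⊔preds=⊤  new=⊤  old=−  +wl: 2
  step 5. node 1  ⊔preds=⊤  new=⊤  old=+  +wl: 3
  step 6. node 2  ⊔preds=⊤  new=⊤  stable
  step 7. node 3  ⊔preds=⊤  new=⊤  stable

Least fixpoint reached:
  node 0: +
  node 1: ⊤
  node 2: ⊤
  node 3: ⊤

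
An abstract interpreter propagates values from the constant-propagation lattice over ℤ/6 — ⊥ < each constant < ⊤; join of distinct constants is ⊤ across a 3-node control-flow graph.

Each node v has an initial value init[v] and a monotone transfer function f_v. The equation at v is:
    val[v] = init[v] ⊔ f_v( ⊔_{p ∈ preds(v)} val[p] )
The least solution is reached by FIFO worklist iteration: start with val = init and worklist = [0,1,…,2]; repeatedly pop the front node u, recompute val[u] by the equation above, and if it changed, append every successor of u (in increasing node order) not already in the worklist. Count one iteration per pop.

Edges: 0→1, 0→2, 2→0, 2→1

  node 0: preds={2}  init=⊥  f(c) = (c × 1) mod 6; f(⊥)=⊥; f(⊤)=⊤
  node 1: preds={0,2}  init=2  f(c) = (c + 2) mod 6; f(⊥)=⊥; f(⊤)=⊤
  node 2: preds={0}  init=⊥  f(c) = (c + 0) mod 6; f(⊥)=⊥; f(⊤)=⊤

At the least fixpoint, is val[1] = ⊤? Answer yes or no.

Iteration log — 3 steps:
  step 1. node 0  ⊔preds=⊥  new=⊥  stable
  step 2. node 1  ⊔preds=⊥  new=2  stable
  step 3. node 2  ⊔preds=⊥  new=⊥  stable

Least fixpoint reached:
  node 0: ⊥
  node 1: 2
  node 2: ⊥

no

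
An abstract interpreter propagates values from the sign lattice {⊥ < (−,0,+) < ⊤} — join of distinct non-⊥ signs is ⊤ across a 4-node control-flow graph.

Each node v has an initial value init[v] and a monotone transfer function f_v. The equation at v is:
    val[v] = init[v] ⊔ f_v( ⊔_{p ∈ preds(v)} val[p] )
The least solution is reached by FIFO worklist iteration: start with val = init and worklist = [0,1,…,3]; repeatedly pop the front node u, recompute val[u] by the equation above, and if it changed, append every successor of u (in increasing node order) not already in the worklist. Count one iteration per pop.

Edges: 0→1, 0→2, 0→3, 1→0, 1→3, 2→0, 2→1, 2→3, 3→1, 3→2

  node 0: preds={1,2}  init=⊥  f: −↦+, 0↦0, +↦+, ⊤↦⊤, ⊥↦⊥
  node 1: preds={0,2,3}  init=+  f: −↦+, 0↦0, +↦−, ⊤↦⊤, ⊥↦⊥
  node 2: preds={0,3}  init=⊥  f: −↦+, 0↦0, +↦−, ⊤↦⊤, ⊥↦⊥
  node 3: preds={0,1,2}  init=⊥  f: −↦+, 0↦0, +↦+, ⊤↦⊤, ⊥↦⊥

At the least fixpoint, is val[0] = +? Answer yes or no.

no

Iteration log — 10 steps:
  step 1. node 0  ⊔preds=+  new=+  old=⊥  +wl: 
  step 2. node 1  ⊔preds=+  new=⊤  old=+  +wl: 0
  step 3. node 2  ⊔preds=+  new=−  old=⊥  +wl: 1
  step 4. node 3  ⊔preds=⊤  new=⊤  old=⊥  +wl: 2
  step 5. node 0  ⊔preds=⊤  new=⊤  old=+  +wl: 3
  step 6. node 1  ⊔preds=⊤  new=⊤  stable
  step 7. node 2  ⊔preds=⊤  new=⊤  old=−  +wl: 0,1
  step 8. node 3  ⊔preds=⊤  new=⊤  stable
  step 9. node 0  ⊔preds=⊤  new=⊤  stable
  step 10. node 1  ⊔preds=⊤  new=⊤  stable

Least fixpoint reached:
  node 0: ⊤
  node 1: ⊤
  node 2: ⊤
  node 3: ⊤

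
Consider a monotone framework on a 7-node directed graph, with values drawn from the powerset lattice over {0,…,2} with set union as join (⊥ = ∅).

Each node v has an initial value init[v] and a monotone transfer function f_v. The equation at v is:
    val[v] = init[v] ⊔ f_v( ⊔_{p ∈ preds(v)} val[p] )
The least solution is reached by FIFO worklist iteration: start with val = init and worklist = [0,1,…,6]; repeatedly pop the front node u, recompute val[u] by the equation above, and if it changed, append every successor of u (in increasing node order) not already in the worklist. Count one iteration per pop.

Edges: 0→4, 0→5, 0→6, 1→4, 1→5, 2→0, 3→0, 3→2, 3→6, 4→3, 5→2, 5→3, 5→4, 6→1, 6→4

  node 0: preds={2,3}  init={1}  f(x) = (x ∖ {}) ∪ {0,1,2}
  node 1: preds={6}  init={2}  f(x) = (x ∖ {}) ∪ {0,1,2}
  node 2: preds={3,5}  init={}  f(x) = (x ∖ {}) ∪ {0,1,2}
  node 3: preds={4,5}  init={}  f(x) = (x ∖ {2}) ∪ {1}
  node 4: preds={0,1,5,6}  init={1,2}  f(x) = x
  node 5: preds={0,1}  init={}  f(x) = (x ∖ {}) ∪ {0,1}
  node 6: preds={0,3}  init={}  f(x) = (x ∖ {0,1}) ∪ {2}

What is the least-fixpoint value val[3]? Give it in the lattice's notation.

{0,1}

Trace (15 dequeues):
  [1] u=0 | in {} | out {0,1,2} | prev {1} | push {}
  [2] u=1 | in {} | out {0,1,2} | prev {2} | push {}
  [3] u=2 | in {} | out {0,1,2} | prev {} | push {0}
  [4] u=3 | in {1,2} | out {1} | prev {} | push {2}
  [5] u=4 | in {0,1,2} | out {0,1,2} | prev {1,2} | push {3}
  [6] u=5 | in {0,1,2} | out {0,1,2} | prev {} | push {4}
  [7] u=6 | in {0,1,2} | out {2} | prev {} | push {1}
  [8] u=0 | in {0,1,2} | out {0,1,2} | ==
  [9] u=2 | in {0,1,2} | out {0,1,2} | ==
  [10] u=3 | in {0,1,2} | out {0,1} | prev {1} | push {0,2,6}
  [11] u=4 | in {0,1,2} | out {0,1,2} | ==
  [12] u=1 | in {2} | out {0,1,2} | ==
  [13] u=0 | in {0,1,2} | out {0,1,2} | ==
  [14] u=2 | in {0,1,2} | out {0,1,2} | ==
  [15] u=6 | in {0,1,2} | out {2} | ==

Converged values:
  [0] {0,1,2}
  [1] {0,1,2}
  [2] {0,1,2}
  [3] {0,1}
  [4] {0,1,2}
  [5] {0,1,2}
  [6] {2}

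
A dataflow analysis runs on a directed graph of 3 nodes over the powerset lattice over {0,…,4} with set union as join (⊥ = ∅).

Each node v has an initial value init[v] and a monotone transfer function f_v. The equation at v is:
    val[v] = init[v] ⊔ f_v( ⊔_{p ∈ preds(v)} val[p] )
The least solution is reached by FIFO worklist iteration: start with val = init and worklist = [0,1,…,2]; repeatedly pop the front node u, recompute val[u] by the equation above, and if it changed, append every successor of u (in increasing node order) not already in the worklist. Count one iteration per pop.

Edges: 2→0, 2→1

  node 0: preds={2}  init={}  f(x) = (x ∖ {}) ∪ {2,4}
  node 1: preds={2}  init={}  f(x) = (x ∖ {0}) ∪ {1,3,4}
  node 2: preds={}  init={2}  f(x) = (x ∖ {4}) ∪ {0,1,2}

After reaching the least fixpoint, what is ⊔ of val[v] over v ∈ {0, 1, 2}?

{0,1,2,3,4}

Worklist (5 pops):
  #1 pop 0: in={2} → {2,4} (was {}); enqueue []
  #2 pop 1: in={2} → {1,2,3,4} (was {}); enqueue []
  #3 pop 2: in={} → {0,1,2} (was {2}); enqueue [0,1]
  #4 pop 0: in={0,1,2} → {0,1,2,4} (was {2,4}); enqueue []
  #5 pop 1: in={0,1,2} → {1,2,3,4} (no change)

Fixpoint:
  val[0] = {0,1,2,4}
  val[1] = {1,2,3,4}
  val[2] = {0,1,2}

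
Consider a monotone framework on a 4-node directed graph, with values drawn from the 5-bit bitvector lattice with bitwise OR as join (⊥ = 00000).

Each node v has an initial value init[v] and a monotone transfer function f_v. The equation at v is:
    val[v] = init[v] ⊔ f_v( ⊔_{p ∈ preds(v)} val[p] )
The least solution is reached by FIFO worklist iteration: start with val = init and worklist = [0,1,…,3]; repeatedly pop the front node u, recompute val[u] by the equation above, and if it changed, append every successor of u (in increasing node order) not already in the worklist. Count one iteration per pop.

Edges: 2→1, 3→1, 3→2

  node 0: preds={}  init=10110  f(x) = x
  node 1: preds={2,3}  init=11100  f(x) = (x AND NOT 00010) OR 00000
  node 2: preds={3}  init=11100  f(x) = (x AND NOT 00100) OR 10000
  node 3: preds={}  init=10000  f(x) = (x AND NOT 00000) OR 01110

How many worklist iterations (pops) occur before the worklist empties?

7

Iteration log — 7 steps:
  step 1. node 0  ⊔preds=00000  new=10110  stable
  step 2. node 1  ⊔preds=11100  new=11100  stable
  step 3. node 2  ⊔preds=10000  new=11100  stable
  step 4. node 3  ⊔preds=00000  new=11110  old=10000  +wl: 1,2
  step 5. node 1  ⊔preds=11110  new=11100  stable
  step 6. node 2  ⊔preds=11110  new=11110  old=11100  +wl: 1
  step 7. node 1  ⊔preds=11110  new=11100  stable

Least fixpoint reached:
  node 0: 10110
  node 1: 11100
  node 2: 11110
  node 3: 11110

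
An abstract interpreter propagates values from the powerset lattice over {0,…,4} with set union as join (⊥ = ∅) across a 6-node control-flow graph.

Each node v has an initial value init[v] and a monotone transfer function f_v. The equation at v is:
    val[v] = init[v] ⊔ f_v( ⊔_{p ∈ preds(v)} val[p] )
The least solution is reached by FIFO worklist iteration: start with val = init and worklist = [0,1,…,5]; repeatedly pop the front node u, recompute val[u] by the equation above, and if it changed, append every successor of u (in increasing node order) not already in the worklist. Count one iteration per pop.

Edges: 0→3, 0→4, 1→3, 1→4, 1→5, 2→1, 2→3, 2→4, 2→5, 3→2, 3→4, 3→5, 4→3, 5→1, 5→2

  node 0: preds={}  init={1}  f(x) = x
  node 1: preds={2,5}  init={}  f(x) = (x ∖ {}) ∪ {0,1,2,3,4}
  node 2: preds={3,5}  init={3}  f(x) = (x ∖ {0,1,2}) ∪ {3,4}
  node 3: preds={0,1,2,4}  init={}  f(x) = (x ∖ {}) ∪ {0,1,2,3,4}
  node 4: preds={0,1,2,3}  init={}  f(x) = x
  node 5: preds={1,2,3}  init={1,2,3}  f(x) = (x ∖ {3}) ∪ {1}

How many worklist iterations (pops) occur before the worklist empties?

Worklist (9 pops):
  #1 pop 0: in={} → {1} (no change)
  #2 pop 1: in={1,2,3} → {0,1,2,3,4} (was {}); enqueue []
  #3 pop 2: in={1,2,3} → {3,4} (was {3}); enqueue [1]
  #4 pop 3: in={0,1,2,3,4} → {0,1,2,3,4} (was {}); enqueue [2]
  #5 pop 4: in={0,1,2,3,4} → {0,1,2,3,4} (was {}); enqueue [3]
  #6 pop 5: in={0,1,2,3,4} → {0,1,2,3,4} (was {1,2,3}); enqueue []
  #7 pop 1: in={0,1,2,3,4} → {0,1,2,3,4} (no change)
  #8 pop 2: in={0,1,2,3,4} → {3,4} (no change)
  #9 pop 3: in={0,1,2,3,4} → {0,1,2,3,4} (no change)

Fixpoint:
  val[0] = {1}
  val[1] = {0,1,2,3,4}
  val[2] = {3,4}
  val[3] = {0,1,2,3,4}
  val[4] = {0,1,2,3,4}
  val[5] = {0,1,2,3,4}

9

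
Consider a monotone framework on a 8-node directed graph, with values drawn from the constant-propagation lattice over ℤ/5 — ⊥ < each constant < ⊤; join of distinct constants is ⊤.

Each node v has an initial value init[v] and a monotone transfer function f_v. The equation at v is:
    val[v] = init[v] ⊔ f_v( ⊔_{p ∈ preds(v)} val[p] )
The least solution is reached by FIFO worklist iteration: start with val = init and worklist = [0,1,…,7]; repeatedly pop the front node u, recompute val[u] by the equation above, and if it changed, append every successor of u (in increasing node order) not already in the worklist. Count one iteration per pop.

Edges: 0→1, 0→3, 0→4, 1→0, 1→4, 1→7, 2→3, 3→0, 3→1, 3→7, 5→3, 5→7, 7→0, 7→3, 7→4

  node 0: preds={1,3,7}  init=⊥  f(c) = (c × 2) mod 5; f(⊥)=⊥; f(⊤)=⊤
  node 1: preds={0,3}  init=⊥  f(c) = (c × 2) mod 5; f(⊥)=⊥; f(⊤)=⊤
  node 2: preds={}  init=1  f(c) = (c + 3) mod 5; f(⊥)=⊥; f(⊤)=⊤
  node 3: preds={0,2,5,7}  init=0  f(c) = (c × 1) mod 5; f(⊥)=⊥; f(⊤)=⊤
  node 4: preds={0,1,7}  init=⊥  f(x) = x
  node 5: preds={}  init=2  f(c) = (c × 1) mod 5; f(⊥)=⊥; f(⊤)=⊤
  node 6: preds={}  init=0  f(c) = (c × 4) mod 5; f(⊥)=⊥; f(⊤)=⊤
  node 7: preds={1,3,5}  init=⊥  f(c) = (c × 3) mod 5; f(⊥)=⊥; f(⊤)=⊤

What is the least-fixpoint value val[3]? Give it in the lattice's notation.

⊤

Worklist (14 pops):
  #1 pop 0: in=0 → 0 (was ⊥); enqueue []
  #2 pop 1: in=0 → 0 (was ⊥); enqueue [0]
  #3 pop 2: in=⊥ → 1 (no change)
  #4 pop 3: in=⊤ → ⊤ (was 0); enqueue [1]
  #5 pop 4: in=0 → 0 (was ⊥); enqueue []
  #6 pop 5: in=⊥ → 2 (no change)
  #7 pop 6: in=⊥ → 0 (no change)
  #8 pop 7: in=⊤ → ⊤ (was ⊥); enqueue [3,4]
  #9 pop 0: in=⊤ → ⊤ (was 0); enqueue []
  #10 pop 1: in=⊤ → ⊤ (was 0); enqueue [0,7]
  #11 pop 3: in=⊤ → ⊤ (no change)
  #12 pop 4: in=⊤ → ⊤ (was 0); enqueue []
  #13 pop 0: in=⊤ → ⊤ (no change)
  #14 pop 7: in=⊤ → ⊤ (no change)

Fixpoint:
  val[0] = ⊤
  val[1] = ⊤
  val[2] = 1
  val[3] = ⊤
  val[4] = ⊤
  val[5] = 2
  val[6] = 0
  val[7] = ⊤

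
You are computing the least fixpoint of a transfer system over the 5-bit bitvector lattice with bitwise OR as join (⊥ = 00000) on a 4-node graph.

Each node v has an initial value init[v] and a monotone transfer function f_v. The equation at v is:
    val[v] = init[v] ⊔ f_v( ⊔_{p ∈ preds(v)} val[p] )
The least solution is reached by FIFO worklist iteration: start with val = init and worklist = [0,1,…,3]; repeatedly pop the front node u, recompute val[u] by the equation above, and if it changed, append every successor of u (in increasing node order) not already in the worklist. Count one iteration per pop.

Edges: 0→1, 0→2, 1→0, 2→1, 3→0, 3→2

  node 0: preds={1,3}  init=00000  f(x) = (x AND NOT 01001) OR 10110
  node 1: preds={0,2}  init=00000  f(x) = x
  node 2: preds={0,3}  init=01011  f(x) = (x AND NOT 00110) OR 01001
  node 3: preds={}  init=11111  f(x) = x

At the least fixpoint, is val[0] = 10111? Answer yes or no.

no

Worklist (6 pops):
  #1 pop 0: in=11111 → 10110 (was 00000); enqueue []
  #2 pop 1: in=11111 → 11111 (was 00000); enqueue [0]
  #3 pop 2: in=11111 → 11011 (was 01011); enqueue [1]
  #4 pop 3: in=00000 → 11111 (no change)
  #5 pop 0: in=11111 → 10110 (no change)
  #6 pop 1: in=11111 → 11111 (no change)

Fixpoint:
  val[0] = 10110
  val[1] = 11111
  val[2] = 11011
  val[3] = 11111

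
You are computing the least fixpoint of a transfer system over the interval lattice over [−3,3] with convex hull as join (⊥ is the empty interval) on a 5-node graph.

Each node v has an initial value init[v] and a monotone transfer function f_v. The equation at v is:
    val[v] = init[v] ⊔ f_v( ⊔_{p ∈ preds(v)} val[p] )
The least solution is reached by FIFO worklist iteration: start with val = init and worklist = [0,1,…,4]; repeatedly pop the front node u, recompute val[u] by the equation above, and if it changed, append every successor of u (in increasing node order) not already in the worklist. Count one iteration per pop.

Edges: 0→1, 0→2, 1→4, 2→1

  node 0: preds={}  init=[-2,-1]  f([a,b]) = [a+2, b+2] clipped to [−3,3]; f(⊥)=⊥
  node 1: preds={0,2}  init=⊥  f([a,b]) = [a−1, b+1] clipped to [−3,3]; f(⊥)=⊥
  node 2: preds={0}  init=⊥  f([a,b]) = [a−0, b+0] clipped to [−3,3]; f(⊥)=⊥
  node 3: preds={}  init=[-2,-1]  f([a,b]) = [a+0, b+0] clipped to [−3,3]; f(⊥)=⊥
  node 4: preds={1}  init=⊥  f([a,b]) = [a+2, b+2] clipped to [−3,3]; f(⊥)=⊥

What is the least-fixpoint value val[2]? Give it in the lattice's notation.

Worklist (6 pops):
  #1 pop 0: in=⊥ → [-2,-1] (no change)
  #2 pop 1: in=[-2,-1] → [-3,0] (was ⊥); enqueue []
  #3 pop 2: in=[-2,-1] → [-2,-1] (was ⊥); enqueue [1]
  #4 pop 3: in=⊥ → [-2,-1] (no change)
  #5 pop 4: in=[-3,0] → [-1,2] (was ⊥); enqueue []
  #6 pop 1: in=[-2,-1] → [-3,0] (no change)

Fixpoint:
  val[0] = [-2,-1]
  val[1] = [-3,0]
  val[2] = [-2,-1]
  val[3] = [-2,-1]
  val[4] = [-1,2]

[-2,-1]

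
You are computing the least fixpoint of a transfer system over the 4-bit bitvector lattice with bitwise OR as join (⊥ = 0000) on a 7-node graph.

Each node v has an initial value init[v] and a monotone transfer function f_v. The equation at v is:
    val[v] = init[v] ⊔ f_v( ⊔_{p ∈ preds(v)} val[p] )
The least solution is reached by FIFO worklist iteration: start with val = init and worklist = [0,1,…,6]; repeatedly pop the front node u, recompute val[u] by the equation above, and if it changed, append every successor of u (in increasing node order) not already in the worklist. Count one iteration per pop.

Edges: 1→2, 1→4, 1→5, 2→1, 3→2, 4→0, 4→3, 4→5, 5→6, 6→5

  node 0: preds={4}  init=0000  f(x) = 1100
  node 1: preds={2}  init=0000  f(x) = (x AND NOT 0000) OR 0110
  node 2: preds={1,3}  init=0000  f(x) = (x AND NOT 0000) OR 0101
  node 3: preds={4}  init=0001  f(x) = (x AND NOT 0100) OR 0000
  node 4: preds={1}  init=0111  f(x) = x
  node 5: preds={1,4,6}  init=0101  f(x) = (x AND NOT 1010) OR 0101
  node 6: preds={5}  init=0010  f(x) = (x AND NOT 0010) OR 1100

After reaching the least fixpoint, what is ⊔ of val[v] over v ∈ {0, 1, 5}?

Trace (11 dequeues):
  [1] u=0 | in 0111 | out 1100 | prev 0000 | push {}
  [2] u=1 | in 0000 | out 0110 | prev 0000 | push {}
  [3] u=2 | in 0111 | out 0111 | prev 0000 | push {1}
  [4] u=3 | in 0111 | out 0011 | prev 0001 | push {2}
  [5] u=4 | in 0110 | out 0111 | ==
  [6] u=5 | in 0111 | out 0101 | ==
  [7] u=6 | in 0101 | out 1111 | prev 0010 | push {5}
  [8] u=1 | in 0111 | out 0111 | prev 0110 | push {4}
  [9] u=2 | in 0111 | out 0111 | ==
  [10] u=5 | in 1111 | out 0101 | ==
  [11] u=4 | in 0111 | out 0111 | ==

Converged values:
  [0] 1100
  [1] 0111
  [2] 0111
  [3] 0011
  [4] 0111
  [5] 0101
  [6] 1111

1111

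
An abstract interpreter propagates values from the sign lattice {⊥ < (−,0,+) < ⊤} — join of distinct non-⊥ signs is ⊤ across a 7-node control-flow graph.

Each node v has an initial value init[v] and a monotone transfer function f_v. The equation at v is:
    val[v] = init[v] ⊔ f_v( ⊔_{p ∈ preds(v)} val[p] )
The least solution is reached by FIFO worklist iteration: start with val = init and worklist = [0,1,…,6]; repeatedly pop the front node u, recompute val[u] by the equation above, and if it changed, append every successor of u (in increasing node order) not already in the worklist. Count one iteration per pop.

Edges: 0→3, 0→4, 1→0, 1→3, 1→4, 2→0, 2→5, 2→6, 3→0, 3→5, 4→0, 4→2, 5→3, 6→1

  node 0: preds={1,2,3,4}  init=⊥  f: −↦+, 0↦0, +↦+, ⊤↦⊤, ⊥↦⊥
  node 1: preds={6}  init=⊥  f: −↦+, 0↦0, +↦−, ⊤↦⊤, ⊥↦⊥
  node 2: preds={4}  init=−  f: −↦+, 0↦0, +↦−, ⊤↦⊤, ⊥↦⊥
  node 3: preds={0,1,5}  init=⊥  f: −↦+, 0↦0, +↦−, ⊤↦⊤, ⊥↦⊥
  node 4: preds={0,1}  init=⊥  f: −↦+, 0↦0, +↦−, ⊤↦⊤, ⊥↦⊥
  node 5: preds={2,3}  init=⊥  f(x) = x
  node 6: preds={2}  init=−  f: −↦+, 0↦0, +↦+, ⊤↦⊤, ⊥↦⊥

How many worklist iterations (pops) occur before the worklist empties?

Worklist (17 pops):
  #1 pop 0: in=− → + (was ⊥); enqueue []
  #2 pop 1: in=− → + (was ⊥); enqueue [0]
  #3 pop 2: in=⊥ → − (no change)
  #4 pop 3: in=+ → − (was ⊥); enqueue []
  #5 pop 4: in=+ → − (was ⊥); enqueue [2]
  #6 pop 5: in=− → − (was ⊥); enqueue [3]
  #7 pop 6: in=− → ⊤ (was −); enqueue [1]
  #8 pop 0: in=⊤ → ⊤ (was +); enqueue [4]
  #9 pop 2: in=− → ⊤ (was −); enqueue [0,5,6]
  #10 pop 3: in=⊤ → ⊤ (was −); enqueue []
  #11 pop 1: in=⊤ → ⊤ (was +); enqueue [3]
  #12 pop 4: in=⊤ → ⊤ (was −); enqueue [2]
  #13 pop 0: in=⊤ → ⊤ (no change)
  #14 pop 5: in=⊤ → ⊤ (was −); enqueue []
  #15 pop 6: in=⊤ → ⊤ (no change)
  #16 pop 3: in=⊤ → ⊤ (no change)
  #17 pop 2: in=⊤ → ⊤ (no change)

Fixpoint:
  val[0] = ⊤
  val[1] = ⊤
  val[2] = ⊤
  val[3] = ⊤
  val[4] = ⊤
  val[5] = ⊤
  val[6] = ⊤

17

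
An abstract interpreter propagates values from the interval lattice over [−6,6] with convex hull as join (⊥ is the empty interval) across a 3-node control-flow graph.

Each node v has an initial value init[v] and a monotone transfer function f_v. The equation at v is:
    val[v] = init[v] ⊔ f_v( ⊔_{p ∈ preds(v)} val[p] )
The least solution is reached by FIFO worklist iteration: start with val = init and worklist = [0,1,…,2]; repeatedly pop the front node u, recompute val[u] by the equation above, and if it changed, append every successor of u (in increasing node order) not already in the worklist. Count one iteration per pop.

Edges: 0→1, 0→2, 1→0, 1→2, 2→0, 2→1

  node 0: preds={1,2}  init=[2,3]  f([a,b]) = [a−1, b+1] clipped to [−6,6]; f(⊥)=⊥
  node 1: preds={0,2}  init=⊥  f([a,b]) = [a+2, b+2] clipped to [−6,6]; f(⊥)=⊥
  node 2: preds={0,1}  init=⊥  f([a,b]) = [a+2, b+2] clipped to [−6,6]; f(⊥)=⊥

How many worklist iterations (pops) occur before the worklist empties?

Iteration log — 7 steps:
  step 1. node 0  ⊔preds=⊥  new=[2,3]  stable
  step 2. node 1  ⊔preds=[2,3]  new=[4,5]  old=⊥  +wl: 0
  step 3. node 2  ⊔preds=[2,5]  new=[4,6]  old=⊥  +wl: 1
  step 4. node 0  ⊔preds=[4,6]  new=[2,6]  old=[2,3]  +wl: 2
  step 5. node 1  ⊔preds=[2,6]  new=[4,6]  old=[4,5]  +wl: 0
  step 6. node 2  ⊔preds=[2,6]  new=[4,6]  stable
  step 7. node 0  ⊔preds=[4,6]  new=[2,6]  stable

Least fixpoint reached:
  node 0: [2,6]
  node 1: [4,6]
  node 2: [4,6]

7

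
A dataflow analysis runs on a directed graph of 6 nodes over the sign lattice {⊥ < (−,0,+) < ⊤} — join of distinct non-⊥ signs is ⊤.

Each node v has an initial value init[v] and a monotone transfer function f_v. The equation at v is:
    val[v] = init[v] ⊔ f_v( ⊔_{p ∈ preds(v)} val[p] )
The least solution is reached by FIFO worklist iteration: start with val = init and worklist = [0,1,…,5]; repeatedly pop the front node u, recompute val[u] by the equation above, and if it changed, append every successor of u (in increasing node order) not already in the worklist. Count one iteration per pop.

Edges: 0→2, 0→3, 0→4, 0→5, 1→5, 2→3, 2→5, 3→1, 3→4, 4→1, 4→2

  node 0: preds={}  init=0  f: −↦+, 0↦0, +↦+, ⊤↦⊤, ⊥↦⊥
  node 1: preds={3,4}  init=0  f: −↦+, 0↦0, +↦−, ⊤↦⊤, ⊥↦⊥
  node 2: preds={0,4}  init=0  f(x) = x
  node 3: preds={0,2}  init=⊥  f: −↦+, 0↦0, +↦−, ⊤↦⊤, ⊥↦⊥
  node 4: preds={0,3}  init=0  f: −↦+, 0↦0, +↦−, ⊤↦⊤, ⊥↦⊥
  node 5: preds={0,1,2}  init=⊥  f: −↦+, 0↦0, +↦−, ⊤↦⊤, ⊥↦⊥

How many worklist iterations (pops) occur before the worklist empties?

7

Trace (7 dequeues):
  [1] u=0 | in ⊥ | out 0 | ==
  [2] u=1 | in 0 | out 0 | ==
  [3] u=2 | in 0 | out 0 | ==
  [4] u=3 | in 0 | out 0 | prev ⊥ | push {1}
  [5] u=4 | in 0 | out 0 | ==
  [6] u=5 | in 0 | out 0 | prev ⊥ | push {}
  [7] u=1 | in 0 | out 0 | ==

Converged values:
  [0] 0
  [1] 0
  [2] 0
  [3] 0
  [4] 0
  [5] 0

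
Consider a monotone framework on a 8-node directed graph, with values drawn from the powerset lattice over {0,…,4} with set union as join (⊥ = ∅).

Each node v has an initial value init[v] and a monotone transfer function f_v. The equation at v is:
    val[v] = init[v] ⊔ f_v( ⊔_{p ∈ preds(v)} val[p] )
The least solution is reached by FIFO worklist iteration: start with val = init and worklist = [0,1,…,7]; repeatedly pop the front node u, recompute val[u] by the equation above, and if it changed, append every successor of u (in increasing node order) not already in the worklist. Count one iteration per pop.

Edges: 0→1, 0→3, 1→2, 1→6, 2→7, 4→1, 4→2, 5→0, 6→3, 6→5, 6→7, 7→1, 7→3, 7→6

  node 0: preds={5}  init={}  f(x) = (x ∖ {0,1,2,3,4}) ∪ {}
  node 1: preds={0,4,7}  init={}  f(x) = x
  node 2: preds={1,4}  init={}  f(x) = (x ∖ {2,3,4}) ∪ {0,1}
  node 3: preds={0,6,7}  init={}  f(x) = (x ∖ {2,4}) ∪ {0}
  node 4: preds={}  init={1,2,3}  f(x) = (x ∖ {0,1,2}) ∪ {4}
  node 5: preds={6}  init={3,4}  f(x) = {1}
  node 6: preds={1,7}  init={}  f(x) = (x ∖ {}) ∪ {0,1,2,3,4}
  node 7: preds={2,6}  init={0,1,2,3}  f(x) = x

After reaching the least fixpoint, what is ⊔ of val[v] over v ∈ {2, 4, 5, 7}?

Trace (14 dequeues):
  [1] u=0 | in {3,4} | out {} | ==
  [2] u=1 | in {0,1,2,3} | out {0,1,2,3} | prev {} | push {}
  [3] u=2 | in {0,1,2,3} | out {0,1} | prev {} | push {}
  [4] u=3 | in {0,1,2,3} | out {0,1,3} | prev {} | push {}
  [5] u=4 | in {} | out {1,2,3,4} | prev {1,2,3} | push {1,2}
  [6] u=5 | in {} | out {1,3,4} | prev {3,4} | push {0}
  [7] u=6 | in {0,1,2,3} | out {0,1,2,3,4} | prev {} | push {3,5}
  [8] u=7 | in {0,1,2,3,4} | out {0,1,2,3,4} | prev {0,1,2,3} | push {6}
  [9] u=1 | in {0,1,2,3,4} | out {0,1,2,3,4} | prev {0,1,2,3} | push {}
  [10] u=2 | in {0,1,2,3,4} | out {0,1} | ==
  [11] u=0 | in {1,3,4} | out {} | ==
  [12] u=3 | in {0,1,2,3,4} | out {0,1,3} | ==
  [13] u=5 | in {0,1,2,3,4} | out {1,3,4} | ==
  [14] u=6 | in {0,1,2,3,4} | out {0,1,2,3,4} | ==

Converged values:
  [0] {}
  [1] {0,1,2,3,4}
  [2] {0,1}
  [3] {0,1,3}
  [4] {1,2,3,4}
  [5] {1,3,4}
  [6] {0,1,2,3,4}
  [7] {0,1,2,3,4}

{0,1,2,3,4}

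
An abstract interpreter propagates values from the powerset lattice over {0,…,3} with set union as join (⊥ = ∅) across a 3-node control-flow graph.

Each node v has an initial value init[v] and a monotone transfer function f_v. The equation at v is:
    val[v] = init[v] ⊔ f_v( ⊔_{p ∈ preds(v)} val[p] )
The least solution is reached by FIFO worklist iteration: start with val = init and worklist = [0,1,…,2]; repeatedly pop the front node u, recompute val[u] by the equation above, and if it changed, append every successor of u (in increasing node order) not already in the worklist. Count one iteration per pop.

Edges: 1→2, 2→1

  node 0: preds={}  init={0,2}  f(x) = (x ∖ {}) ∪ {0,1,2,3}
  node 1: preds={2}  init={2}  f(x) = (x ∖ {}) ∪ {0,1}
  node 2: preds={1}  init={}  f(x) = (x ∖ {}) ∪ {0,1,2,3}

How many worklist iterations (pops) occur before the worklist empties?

5

Worklist (5 pops):
  #1 pop 0: in={} → {0,1,2,3} (was {0,2}); enqueue []
  #2 pop 1: in={} → {0,1,2} (was {2}); enqueue []
  #3 pop 2: in={0,1,2} → {0,1,2,3} (was {}); enqueue [1]
  #4 pop 1: in={0,1,2,3} → {0,1,2,3} (was {0,1,2}); enqueue [2]
  #5 pop 2: in={0,1,2,3} → {0,1,2,3} (no change)

Fixpoint:
  val[0] = {0,1,2,3}
  val[1] = {0,1,2,3}
  val[2] = {0,1,2,3}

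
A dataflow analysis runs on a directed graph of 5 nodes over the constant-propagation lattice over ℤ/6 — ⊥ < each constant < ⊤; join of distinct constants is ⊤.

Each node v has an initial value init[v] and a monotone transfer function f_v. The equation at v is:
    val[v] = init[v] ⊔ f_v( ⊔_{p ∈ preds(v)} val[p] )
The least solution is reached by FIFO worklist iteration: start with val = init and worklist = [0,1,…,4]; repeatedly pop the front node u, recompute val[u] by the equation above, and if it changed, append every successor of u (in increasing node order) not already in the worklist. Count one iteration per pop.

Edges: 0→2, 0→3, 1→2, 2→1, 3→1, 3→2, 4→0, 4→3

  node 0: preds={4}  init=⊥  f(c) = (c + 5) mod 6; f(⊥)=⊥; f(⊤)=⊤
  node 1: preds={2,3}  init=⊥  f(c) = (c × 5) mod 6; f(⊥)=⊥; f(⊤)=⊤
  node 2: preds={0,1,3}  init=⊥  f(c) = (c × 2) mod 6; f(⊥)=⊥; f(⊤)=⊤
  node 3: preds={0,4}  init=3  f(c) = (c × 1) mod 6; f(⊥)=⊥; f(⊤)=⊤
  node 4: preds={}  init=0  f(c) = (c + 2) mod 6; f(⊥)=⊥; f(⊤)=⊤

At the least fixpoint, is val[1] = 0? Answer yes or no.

no

Worklist (7 pops):
  #1 pop 0: in=0 → 5 (was ⊥); enqueue []
  #2 pop 1: in=3 → 3 (was ⊥); enqueue []
  #3 pop 2: in=⊤ → ⊤ (was ⊥); enqueue [1]
  #4 pop 3: in=⊤ → ⊤ (was 3); enqueue [2]
  #5 pop 4: in=⊥ → 0 (no change)
  #6 pop 1: in=⊤ → ⊤ (was 3); enqueue []
  #7 pop 2: in=⊤ → ⊤ (no change)

Fixpoint:
  val[0] = 5
  val[1] = ⊤
  val[2] = ⊤
  val[3] = ⊤
  val[4] = 0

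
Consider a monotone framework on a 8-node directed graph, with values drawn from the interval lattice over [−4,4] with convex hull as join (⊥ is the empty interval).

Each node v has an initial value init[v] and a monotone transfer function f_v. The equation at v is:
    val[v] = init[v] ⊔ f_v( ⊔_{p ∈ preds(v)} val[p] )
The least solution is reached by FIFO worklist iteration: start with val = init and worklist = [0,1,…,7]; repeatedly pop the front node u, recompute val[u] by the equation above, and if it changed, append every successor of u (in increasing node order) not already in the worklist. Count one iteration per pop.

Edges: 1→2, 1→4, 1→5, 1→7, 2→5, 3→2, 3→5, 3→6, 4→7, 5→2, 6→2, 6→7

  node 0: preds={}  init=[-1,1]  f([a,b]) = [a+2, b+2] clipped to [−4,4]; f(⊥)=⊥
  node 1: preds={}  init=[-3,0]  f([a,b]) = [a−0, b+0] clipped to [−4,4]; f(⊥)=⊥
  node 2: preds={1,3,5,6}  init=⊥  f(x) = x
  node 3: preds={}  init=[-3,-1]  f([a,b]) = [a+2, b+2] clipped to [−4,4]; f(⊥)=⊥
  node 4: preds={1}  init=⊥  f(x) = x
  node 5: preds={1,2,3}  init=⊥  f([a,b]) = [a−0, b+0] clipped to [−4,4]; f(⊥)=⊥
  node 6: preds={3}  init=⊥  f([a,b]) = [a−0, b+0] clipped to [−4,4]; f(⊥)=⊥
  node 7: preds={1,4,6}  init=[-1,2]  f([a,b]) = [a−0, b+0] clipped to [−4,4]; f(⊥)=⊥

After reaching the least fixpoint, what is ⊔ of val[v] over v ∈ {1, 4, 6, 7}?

[-3,2]

Iteration log — 9 steps:
  step 1. node 0  ⊔preds=⊥  new=[-1,1]  stable
  step 2. node 1  ⊔preds=⊥  new=[-3,0]  stable
  step 3. node 2  ⊔preds=[-3,0]  new=[-3,0]  old=⊥  +wl: 
  step 4. node 3  ⊔preds=⊥  new=[-3,-1]  stable
  step 5. node 4  ⊔preds=[-3,0]  new=[-3,0]  old=⊥  +wl: 
  step 6. node 5  ⊔preds=[-3,0]  new=[-3,0]  old=⊥  +wl: 2
  step 7. node 6  ⊔preds=[-3,-1]  new=[-3,-1]  old=⊥  +wl: 
  step 8. node 7  ⊔preds=[-3,0]  new=[-3,2]  old=[-1,2]  +wl: 
  step 9. node 2  ⊔preds=[-3,0]  new=[-3,0]  stable

Least fixpoint reached:
  node 0: [-1,1]
  node 1: [-3,0]
  node 2: [-3,0]
  node 3: [-3,-1]
  node 4: [-3,0]
  node 5: [-3,0]
  node 6: [-3,-1]
  node 7: [-3,2]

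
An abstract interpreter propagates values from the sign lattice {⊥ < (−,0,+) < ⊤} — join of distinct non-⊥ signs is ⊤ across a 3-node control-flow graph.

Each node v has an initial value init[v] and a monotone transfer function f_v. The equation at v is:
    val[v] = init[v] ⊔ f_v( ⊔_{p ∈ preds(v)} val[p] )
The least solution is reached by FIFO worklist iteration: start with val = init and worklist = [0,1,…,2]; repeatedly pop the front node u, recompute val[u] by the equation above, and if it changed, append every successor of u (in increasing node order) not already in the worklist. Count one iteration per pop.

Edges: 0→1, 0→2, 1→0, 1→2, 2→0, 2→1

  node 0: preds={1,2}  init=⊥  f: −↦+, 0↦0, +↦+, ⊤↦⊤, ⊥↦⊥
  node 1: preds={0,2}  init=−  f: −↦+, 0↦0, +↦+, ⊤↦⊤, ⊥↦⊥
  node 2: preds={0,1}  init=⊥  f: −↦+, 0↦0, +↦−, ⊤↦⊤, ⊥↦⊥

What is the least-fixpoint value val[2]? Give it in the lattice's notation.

Iteration log — 6 steps:
  step 1. node 0  ⊔preds=−  new=+  old=⊥  +wl: 
  step 2. node 1  ⊔preds=+  new=⊤  old=−  +wl: 0
  step 3. node 2  ⊔preds=⊤  new=⊤  old=⊥  +wl: 1
  step 4. node 0  ⊔preds=⊤  new=⊤  old=+  +wl: 2
  step 5. node 1  ⊔preds=⊤  new=⊤  stable
  step 6. node 2  ⊔preds=⊤  new=⊤  stable

Least fixpoint reached:
  node 0: ⊤
  node 1: ⊤
  node 2: ⊤

⊤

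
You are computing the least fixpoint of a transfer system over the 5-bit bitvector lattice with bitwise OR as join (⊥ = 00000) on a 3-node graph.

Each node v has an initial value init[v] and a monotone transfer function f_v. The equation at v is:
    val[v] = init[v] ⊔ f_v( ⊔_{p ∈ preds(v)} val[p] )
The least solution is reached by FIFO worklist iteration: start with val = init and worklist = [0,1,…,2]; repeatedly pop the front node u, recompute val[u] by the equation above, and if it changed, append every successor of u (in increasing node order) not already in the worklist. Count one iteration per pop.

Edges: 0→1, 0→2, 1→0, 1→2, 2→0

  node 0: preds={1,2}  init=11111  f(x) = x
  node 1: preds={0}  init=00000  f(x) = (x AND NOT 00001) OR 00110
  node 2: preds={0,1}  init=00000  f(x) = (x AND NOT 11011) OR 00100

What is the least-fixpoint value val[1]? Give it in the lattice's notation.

11110

Trace (4 dequeues):
  [1] u=0 | in 00000 | out 11111 | ==
  [2] u=1 | in 11111 | out 11110 | prev 00000 | push {0}
  [3] u=2 | in 11111 | out 00100 | prev 00000 | push {}
  [4] u=0 | in 11110 | out 11111 | ==

Converged values:
  [0] 11111
  [1] 11110
  [2] 00100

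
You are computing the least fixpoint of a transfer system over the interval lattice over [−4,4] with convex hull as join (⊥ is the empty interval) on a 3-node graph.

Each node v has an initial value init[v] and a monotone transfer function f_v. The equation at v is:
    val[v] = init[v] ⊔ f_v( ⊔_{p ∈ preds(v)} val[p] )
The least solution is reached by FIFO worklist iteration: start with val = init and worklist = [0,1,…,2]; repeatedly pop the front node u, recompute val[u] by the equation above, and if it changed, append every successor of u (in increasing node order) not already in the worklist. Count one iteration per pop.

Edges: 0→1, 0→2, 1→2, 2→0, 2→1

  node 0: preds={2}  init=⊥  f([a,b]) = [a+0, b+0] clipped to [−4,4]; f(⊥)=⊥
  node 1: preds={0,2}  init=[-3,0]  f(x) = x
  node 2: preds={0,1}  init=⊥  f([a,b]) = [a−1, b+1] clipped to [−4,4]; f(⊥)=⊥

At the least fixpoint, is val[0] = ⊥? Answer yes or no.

Worklist (15 pops):
  #1 pop 0: in=⊥ → ⊥ (no change)
  #2 pop 1: in=⊥ → [-3,0] (no change)
  #3 pop 2: in=[-3,0] → [-4,1] (was ⊥); enqueue [0,1]
  #4 pop 0: in=[-4,1] → [-4,1] (was ⊥); enqueue [2]
  #5 pop 1: in=[-4,1] → [-4,1] (was [-3,0]); enqueue []
  #6 pop 2: in=[-4,1] → [-4,2] (was [-4,1]); enqueue [0,1]
  #7 pop 0: in=[-4,2] → [-4,2] (was [-4,1]); enqueue [2]
  #8 pop 1: in=[-4,2] → [-4,2] (was [-4,1]); enqueue []
  #9 pop 2: in=[-4,2] → [-4,3] (was [-4,2]); enqueue [0,1]
  #10 pop 0: in=[-4,3] → [-4,3] (was [-4,2]); enqueue [2]
  #11 pop 1: in=[-4,3] → [-4,3] (was [-4,2]); enqueue []
  #12 pop 2: in=[-4,3] → [-4,4] (was [-4,3]); enqueue [0,1]
  #13 pop 0: in=[-4,4] → [-4,4] (was [-4,3]); enqueue [2]
  #14 pop 1: in=[-4,4] → [-4,4] (was [-4,3]); enqueue []
  #15 pop 2: in=[-4,4] → [-4,4] (no change)

Fixpoint:
  val[0] = [-4,4]
  val[1] = [-4,4]
  val[2] = [-4,4]

no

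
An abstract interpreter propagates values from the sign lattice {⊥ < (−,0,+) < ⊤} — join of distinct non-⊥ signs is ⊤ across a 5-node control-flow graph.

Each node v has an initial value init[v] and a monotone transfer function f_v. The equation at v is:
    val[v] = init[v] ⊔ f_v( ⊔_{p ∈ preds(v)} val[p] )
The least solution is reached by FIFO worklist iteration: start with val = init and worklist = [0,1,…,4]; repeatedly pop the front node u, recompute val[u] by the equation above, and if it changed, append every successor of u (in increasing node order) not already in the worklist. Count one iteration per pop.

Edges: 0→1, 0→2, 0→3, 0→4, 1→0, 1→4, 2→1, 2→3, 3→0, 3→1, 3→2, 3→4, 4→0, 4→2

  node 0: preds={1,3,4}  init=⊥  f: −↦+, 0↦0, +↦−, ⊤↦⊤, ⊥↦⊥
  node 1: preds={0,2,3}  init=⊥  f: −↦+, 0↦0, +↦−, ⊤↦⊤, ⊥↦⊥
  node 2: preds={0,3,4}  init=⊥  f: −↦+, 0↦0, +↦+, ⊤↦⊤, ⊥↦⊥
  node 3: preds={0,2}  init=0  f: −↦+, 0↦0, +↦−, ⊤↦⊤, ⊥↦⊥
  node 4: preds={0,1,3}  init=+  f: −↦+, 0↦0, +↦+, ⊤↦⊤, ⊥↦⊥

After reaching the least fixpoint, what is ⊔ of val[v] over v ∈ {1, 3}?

⊤

Worklist (8 pops):
  #1 pop 0: in=⊤ → ⊤ (was ⊥); enqueue []
  #2 pop 1: in=⊤ → ⊤ (was ⊥); enqueue [0]
  #3 pop 2: in=⊤ → ⊤ (was ⊥); enqueue [1]
  #4 pop 3: in=⊤ → ⊤ (was 0); enqueue [2]
  #5 pop 4: in=⊤ → ⊤ (was +); enqueue []
  #6 pop 0: in=⊤ → ⊤ (no change)
  #7 pop 1: in=⊤ → ⊤ (no change)
  #8 pop 2: in=⊤ → ⊤ (no change)

Fixpoint:
  val[0] = ⊤
  val[1] = ⊤
  val[2] = ⊤
  val[3] = ⊤
  val[4] = ⊤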